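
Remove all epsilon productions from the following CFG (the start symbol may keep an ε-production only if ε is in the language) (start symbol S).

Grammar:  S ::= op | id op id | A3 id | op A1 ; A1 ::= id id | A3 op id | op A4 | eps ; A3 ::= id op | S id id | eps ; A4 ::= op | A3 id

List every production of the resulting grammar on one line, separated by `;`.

Nullable set = {A1, A3}.
ε ∉ L(G), so no ε-production is kept.
Expand every rule over subsets of its nullable positions: S → A3 id gives A3 id | id. A1 → A3 op id gives A3 op id | op id. A4 → A3 id gives A3 id | id.

S ::= op | id op id | A3 id | id | op A1; A1 ::= id id | A3 op id | op id | op A4; A3 ::= id op | S id id; A4 ::= op | A3 id | id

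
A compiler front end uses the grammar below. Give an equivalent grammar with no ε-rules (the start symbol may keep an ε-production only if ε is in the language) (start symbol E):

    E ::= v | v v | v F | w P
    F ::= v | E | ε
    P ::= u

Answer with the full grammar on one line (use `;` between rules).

E ::= v | v v | v F | w P; F ::= v | E; P ::= u

The nullable symbols are {F}.
ε ∉ L(G), so no ε-production is kept.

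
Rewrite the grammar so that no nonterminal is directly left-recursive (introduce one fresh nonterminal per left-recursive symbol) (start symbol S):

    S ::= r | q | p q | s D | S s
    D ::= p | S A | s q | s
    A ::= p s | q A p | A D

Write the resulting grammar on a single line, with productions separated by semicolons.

Directly left-recursive nonterminals: S, A.
For S: α = {s}, β = {r, q, p q, s D}. Rewrite as S → β S' and S' → α S' | ε.
For A: α = {D}, β = {p s, q A p}. Rewrite as A → β A' and A' → α A' | ε.

S ::= r S' | q S' | p q S' | s D S'; D ::= p | S A | s q | s; A ::= p s A' | q A p A'; S' ::= s S' | ε; A' ::= D A' | ε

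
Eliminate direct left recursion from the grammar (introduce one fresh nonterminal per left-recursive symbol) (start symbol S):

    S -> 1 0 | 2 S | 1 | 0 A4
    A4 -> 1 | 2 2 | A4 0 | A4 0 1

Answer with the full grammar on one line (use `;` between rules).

S -> 1 0 | 2 S | 1 | 0 A4; A4 -> 1 A4' | 2 2 A4'; A4' -> 0 A4' | 0 1 A4' | ε

Directly left-recursive nonterminal: A4.
For A4: α = {0, 0 1}, β = {1, 2 2}. Rewrite as A4 → β A4' and A4' → α A4' | ε.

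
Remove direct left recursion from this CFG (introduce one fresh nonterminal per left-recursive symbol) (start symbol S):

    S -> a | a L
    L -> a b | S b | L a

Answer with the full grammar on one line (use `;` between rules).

L is directly left-recursive.
For L: α = {a}, β = {a b, S b}. Rewrite as L → β L' and L' → α L' | ε.

S -> a | a L; L -> a b L' | S b L'; L' -> a L' | epsilon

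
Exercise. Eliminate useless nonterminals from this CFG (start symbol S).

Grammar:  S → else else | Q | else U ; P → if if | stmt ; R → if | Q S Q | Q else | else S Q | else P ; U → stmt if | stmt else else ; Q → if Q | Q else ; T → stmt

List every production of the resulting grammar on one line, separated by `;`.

Generating nonterminals: {P, R, S, T, U}.
Reachable from S after that: {S, U}.
Removed useless symbols: {P, Q, R, T} and every production mentioning them.

S → else else | else U; U → stmt if | stmt else else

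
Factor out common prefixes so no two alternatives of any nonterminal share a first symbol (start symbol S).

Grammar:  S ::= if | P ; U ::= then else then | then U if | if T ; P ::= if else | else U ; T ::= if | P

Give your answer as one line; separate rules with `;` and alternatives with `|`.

U has alternatives sharing prefix 'then': factor to U → then U' with U' → else then | U if.

S ::= if | P; U ::= if T | then U'; P ::= if else | else U; T ::= if | P; U' ::= else then | U if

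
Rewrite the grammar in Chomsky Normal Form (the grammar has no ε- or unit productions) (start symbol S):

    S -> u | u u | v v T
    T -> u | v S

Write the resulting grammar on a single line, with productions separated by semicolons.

Introduce a nonterminal for each terminal appearing in a rule of length ≥ 2: X1 → u, X2 → v.
Binarize each right-hand side of length ≥ 3 by chaining fresh nonterminals (Y1, Y2, …): affected rules were S → X2 X2 T.

S -> u | X1 X1 | X2 Y1; T -> u | X2 S; X1 -> u; X2 -> v; Y1 -> X2 T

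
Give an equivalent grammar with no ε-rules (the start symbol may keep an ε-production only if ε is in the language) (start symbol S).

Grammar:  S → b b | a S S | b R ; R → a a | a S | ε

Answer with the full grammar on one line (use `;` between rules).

Nullable nonterminals: {R}.
ε ∉ L(G), so no ε-production is kept.
Expand every rule over subsets of its nullable positions: S → b R gives b R | b.

S → b b | a S S | b R | b; R → a a | a S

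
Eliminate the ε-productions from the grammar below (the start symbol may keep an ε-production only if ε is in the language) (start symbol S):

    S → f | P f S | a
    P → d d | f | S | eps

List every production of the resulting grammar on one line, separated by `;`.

Nullable set = {P}.
ε ∉ L(G), so no ε-production is kept.
Add the nullable-subset variants: S → P f S gives P f S | f S.

S → f | P f S | f S | a; P → d d | f | S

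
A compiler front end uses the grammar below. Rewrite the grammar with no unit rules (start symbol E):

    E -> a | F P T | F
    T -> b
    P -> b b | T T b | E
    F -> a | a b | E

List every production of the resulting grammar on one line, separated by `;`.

E -> a | F P T | a b; T -> b; P -> a | F P T | b b | T T b | a b; F -> a | F P T | a b

Unit pairs: E ⇒* {F}; F ⇒* {E}; P ⇒* {E, F}.
For each unit pair (A, B), copy every non-unit production of B to A, then drop all unit productions.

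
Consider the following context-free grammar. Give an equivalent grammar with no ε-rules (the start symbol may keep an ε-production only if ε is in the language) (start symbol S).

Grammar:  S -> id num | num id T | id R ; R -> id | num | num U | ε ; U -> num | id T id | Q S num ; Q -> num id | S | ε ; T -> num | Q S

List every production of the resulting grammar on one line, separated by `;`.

S -> id num | num id T | id R | id; R -> id | num | num U; U -> num | id T id | Q S num | S num; Q -> num id | S; T -> num | Q S | S

Nullable set = {Q, R}.
ε ∉ L(G), so no ε-production is kept.
Add the nullable-subset variants: S → id R gives id R | id. U → Q S num gives Q S num | S num. T → Q S gives Q S | S.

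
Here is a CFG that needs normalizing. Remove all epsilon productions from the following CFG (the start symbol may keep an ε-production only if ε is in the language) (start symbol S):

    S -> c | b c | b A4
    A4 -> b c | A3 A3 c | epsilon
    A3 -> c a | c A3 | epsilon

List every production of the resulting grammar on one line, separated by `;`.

S -> c | b c | b A4 | b; A4 -> b c | A3 A3 c | A3 c | c; A3 -> c a | c A3 | c

Nullable nonterminals: {A3, A4}.
ε ∉ L(G), so no ε-production is kept.
For each production, add variants omitting each subset of nullable occurrences: S → b A4 gives b A4 | b. A4 → A3 A3 c gives A3 A3 c | A3 c | c. A3 → c A3 gives c A3 | c.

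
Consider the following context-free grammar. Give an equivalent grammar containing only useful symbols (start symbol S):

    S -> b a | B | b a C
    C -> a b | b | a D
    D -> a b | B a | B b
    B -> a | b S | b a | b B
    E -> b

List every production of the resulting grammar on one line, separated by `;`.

Generating nonterminals: {B, C, D, E, S}.
Reachable from S after that: {B, C, D, S}.
Removed useless symbols: {E} and every production mentioning them.

S -> b a | B | b a C; C -> a b | b | a D; D -> a b | B a | B b; B -> a | b S | b a | b B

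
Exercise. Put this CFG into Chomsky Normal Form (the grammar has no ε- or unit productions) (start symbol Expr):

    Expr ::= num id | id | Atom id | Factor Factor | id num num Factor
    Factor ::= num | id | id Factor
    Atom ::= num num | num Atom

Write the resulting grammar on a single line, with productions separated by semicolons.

Expr ::= X1 X2 | id | Atom X2 | Factor Factor | X2 Y1; Factor ::= num | id | X2 Factor; Atom ::= X1 X1 | X1 Atom; X1 ::= num; X2 ::= id; Y1 ::= X1 Y2; Y2 ::= X1 Factor

Introduce a nonterminal for each terminal appearing in a rule of length ≥ 2: X1 → num, X2 → id.
Binarize each right-hand side of length ≥ 3 by chaining fresh nonterminals (Y1, Y2, …): affected rules were Expr → X2 X1 X1 Factor.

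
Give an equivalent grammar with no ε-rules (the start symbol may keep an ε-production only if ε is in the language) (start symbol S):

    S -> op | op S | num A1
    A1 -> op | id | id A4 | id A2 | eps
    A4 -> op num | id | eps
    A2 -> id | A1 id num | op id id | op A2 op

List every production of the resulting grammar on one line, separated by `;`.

Nullable set = {A1, A4}.
ε ∉ L(G), so no ε-production is kept.
Add the nullable-subset variants: S → num A1 gives num A1 | num. A2 → A1 id num gives A1 id num | id num.

S -> op | op S | num A1 | num; A1 -> op | id | id A4 | id A2; A4 -> op num | id; A2 -> id | A1 id num | id num | op id id | op A2 op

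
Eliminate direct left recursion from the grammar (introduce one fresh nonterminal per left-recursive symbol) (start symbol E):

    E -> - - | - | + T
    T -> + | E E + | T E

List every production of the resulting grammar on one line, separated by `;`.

E -> - - | - | + T; T -> + T' | E E + T'; T' -> E T' | ε

T is directly left-recursive.
For T: α = {E}, β = {+, E E +}. Rewrite as T → β T' and T' → α T' | ε.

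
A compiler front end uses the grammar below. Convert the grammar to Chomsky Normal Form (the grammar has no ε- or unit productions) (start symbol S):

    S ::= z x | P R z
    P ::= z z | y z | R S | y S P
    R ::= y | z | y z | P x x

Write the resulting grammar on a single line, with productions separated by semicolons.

Introduce a nonterminal for each terminal appearing in a rule of length ≥ 2: X1 → z, X2 → x, X3 → y.
Binarize each right-hand side of length ≥ 3 by chaining fresh nonterminals (Y1, Y2, …): affected rules were S → P R X1; P → X3 S P; R → P X2 X2.

S ::= X1 X2 | P Y1; P ::= X1 X1 | X3 X1 | R S | X3 Y2; R ::= y | z | X3 X1 | P Y3; X1 ::= z; X2 ::= x; X3 ::= y; Y1 ::= R X1; Y2 ::= S P; Y3 ::= X2 X2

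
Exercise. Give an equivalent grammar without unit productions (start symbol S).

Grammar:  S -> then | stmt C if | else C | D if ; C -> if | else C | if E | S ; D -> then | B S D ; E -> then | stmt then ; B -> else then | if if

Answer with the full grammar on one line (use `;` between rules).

Unit pairs: C ⇒* {S}.
Replace each nonterminal's rules with the union of the non-unit rules of every nonterminal it unit-derives.

S -> then | stmt C if | else C | D if; C -> if | else C | if E | then | stmt C if | D if; D -> then | B S D; E -> then | stmt then; B -> else then | if if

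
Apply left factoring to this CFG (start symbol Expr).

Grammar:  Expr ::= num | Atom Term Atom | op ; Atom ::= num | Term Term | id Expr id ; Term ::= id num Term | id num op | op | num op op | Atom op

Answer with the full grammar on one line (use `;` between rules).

Term has alternatives sharing prefix 'id num': factor to Term → id num Term1 with Term1 → Term | op.

Expr ::= num | Atom Term Atom | op; Atom ::= num | Term Term | id Expr id; Term ::= op | num op op | Atom op | id num Term1; Term1 ::= Term | op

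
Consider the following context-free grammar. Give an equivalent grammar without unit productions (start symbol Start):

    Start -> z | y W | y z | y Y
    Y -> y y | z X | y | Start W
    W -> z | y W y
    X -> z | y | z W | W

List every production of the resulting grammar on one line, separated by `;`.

Unit pairs: X ⇒* {W}.
For every A with A ⇒* B via unit rules, add B's non-unit alternatives to A; then delete every rule of the form X → Y.

Start -> z | y W | y z | y Y; Y -> y y | z X | y | Start W; W -> z | y W y; X -> z | y | z W | y W y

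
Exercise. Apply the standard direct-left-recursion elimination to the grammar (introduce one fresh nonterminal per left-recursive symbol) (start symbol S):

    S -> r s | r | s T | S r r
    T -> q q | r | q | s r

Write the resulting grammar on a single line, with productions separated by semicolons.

S -> r s S' | r S' | s T S'; T -> q q | r | q | s r; S' -> r r S' | epsilon

Left recursion appears on S.
For S: α = {r r}, β = {r s, r, s T}. Rewrite as S → β S' and S' → α S' | ε.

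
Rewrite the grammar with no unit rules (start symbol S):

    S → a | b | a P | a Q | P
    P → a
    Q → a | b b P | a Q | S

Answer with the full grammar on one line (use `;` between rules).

Unit pairs: Q ⇒* {P, S}; S ⇒* {P}.
For every A with A ⇒* B via unit rules, add B's non-unit alternatives to A; then delete every rule of the form X → Y.

S → a | b | a P | a Q; P → a; Q → a | b | a P | a Q | b b P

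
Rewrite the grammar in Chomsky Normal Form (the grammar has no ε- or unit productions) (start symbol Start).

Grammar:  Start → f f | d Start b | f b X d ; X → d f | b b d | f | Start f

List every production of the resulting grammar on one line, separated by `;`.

Introduce a nonterminal for each terminal appearing in a rule of length ≥ 2: X1 → f, X2 → d, X3 → b.
Binarize each right-hand side of length ≥ 3 by chaining fresh nonterminals (Y1, Y2, …): affected rules were Start → X2 Start X3; Start → X1 X3 X X2; X → X3 X3 X2.

Start → X1 X1 | X2 Y1 | X1 Y2; X → X2 X1 | X3 Y4 | f | Start X1; X1 → f; X2 → d; X3 → b; Y1 → Start X3; Y2 → X3 Y3; Y3 → X X2; Y4 → X3 X2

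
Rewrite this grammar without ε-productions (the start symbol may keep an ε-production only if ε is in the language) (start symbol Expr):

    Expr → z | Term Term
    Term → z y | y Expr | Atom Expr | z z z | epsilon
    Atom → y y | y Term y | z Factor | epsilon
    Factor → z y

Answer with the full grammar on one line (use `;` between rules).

Nullable nonterminals: {Atom, Expr, Term}.
ε ∈ L(G) since Expr is nullable, so keep Expr → ε.
For each production, add variants omitting each subset of nullable occurrences: Expr → Term Term gives Term Term | Term. Term → y Expr gives y Expr | y. Term → Atom Expr gives Atom Expr | Atom | Expr.

Expr → z | Term Term | Term | epsilon; Term → z y | y Expr | y | Atom Expr | Atom | Expr | z z z; Atom → y y | y Term y | z Factor; Factor → z y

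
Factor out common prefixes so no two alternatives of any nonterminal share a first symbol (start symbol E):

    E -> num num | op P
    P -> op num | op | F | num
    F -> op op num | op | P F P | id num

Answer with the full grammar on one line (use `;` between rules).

E -> num num | op P; P -> F | num | op P'; F -> P F P | id num | op F'; P' -> num | ε; F' -> op num | ε

P has alternatives sharing prefix 'op': factor to P → op P' with P' → num | ε.
F has alternatives sharing prefix 'op': factor to F → op F' with F' → op num | ε.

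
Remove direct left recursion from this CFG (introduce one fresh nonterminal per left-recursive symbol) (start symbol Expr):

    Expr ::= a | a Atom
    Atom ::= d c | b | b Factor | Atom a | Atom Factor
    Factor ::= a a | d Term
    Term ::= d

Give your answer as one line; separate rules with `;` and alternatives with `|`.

Expr ::= a | a Atom; Atom ::= d c Atom1 | b Atom1 | b Factor Atom1; Factor ::= a a | d Term; Term ::= d; Atom1 ::= a Atom1 | Factor Atom1 | ε

Directly left-recursive nonterminal: Atom.
For Atom: α = {a, Factor}, β = {d c, b, b Factor}. Rewrite as Atom → β Atom1 and Atom1 → α Atom1 | ε.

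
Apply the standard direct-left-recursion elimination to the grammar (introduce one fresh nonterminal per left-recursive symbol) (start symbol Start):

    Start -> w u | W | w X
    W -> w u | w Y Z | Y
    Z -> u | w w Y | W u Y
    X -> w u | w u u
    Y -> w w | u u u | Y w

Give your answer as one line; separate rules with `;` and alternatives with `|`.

Start -> w u | W | w X; W -> w u | w Y Z | Y; Z -> u | w w Y | W u Y; X -> w u | w u u; Y -> w w Y1 | u u u Y1; Y1 -> w Y1 | ε

Directly left-recursive nonterminal: Y.
For Y: α = {w}, β = {w w, u u u}. Rewrite as Y → β Y1 and Y1 → α Y1 | ε.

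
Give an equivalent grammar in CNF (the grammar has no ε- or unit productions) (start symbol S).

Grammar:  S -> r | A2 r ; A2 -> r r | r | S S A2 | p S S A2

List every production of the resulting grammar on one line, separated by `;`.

Introduce a nonterminal for each terminal appearing in a rule of length ≥ 2: X1 → r, X2 → p.
Binarize each right-hand side of length ≥ 3 by chaining fresh nonterminals (Y1, Y2, …): affected rules were A2 → S S A2; A2 → X2 S S A2.

S -> r | A2 X1; A2 -> X1 X1 | r | S Y1 | X2 Y2; X1 -> r; X2 -> p; Y1 -> S A2; Y2 -> S Y3; Y3 -> S A2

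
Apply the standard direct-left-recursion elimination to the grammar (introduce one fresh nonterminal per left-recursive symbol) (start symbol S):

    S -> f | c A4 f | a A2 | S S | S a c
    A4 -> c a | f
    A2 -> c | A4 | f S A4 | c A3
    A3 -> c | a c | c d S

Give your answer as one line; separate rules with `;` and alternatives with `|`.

S is directly left-recursive.
For S: α = {S, a c}, β = {f, c A4 f, a A2}. Rewrite as S → β S' and S' → α S' | ε.

S -> f S' | c A4 f S' | a A2 S'; A4 -> c a | f; A2 -> c | A4 | f S A4 | c A3; A3 -> c | a c | c d S; S' -> S S' | a c S' | ε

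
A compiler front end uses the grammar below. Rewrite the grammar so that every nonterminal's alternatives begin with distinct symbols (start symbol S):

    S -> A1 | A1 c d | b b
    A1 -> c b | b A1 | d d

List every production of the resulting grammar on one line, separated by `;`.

S has alternatives sharing prefix 'A1': factor to S → A1 S' with S' → ε | c d.

S -> b b | A1 S'; A1 -> c b | b A1 | d d; S' -> eps | c d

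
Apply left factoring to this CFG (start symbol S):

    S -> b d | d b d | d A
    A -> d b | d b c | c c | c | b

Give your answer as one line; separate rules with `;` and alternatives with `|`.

S -> b d | d S'; A -> b | d b A' | c A''; S' -> b d | A; A' -> ε | c; A'' -> c | ε

S has alternatives sharing prefix 'd': factor to S → d S' with S' → b d | A.
A has alternatives sharing prefix 'd b': factor to A → d b A' with A' → ε | c.
A has alternatives sharing prefix 'c': factor to A → c A'' with A'' → c | ε.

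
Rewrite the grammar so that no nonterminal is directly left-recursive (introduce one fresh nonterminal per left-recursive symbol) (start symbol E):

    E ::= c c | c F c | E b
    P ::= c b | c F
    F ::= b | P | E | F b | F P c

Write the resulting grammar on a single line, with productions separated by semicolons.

Directly left-recursive nonterminals: E, F.
For E: α = {b}, β = {c c, c F c}. Rewrite as E → β E' and E' → α E' | ε.
For F: α = {b, P c}, β = {b, P, E}. Rewrite as F → β F' and F' → α F' | ε.

E ::= c c E' | c F c E'; P ::= c b | c F; F ::= b F' | P F' | E F'; E' ::= b E' | ε; F' ::= b F' | P c F' | ε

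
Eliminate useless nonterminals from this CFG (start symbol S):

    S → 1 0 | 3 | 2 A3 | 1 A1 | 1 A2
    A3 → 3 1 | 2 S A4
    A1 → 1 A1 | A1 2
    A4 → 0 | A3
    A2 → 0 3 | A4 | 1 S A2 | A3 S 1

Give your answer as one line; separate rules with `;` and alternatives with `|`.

S → 1 0 | 3 | 2 A3 | 1 A2; A3 → 3 1 | 2 S A4; A4 → 0 | A3; A2 → 0 3 | A4 | 1 S A2 | A3 S 1

Generating nonterminals: {A2, A3, A4, S}.
Reachable from S after that: {A2, A3, A4, S}.
Removed useless symbols: {A1} and every production mentioning them.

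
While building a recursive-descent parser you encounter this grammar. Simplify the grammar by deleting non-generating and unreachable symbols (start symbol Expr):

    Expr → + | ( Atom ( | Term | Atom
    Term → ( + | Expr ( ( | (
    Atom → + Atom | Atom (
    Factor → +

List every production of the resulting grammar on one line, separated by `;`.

Generating nonterminals: {Expr, Factor, Term}.
Reachable from Expr after that: {Expr, Term}.
Removed useless symbols: {Atom, Factor} and every production mentioning them.

Expr → + | Term; Term → ( + | Expr ( ( | (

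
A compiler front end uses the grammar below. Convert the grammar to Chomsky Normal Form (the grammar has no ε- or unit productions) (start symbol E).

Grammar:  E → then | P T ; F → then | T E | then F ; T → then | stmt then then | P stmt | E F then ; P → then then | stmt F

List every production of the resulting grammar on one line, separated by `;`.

Introduce a nonterminal for each terminal appearing in a rule of length ≥ 2: X1 → then, X2 → stmt.
Binarize each right-hand side of length ≥ 3 by chaining fresh nonterminals (Y1, Y2, …): affected rules were T → X2 X1 X1; T → E F X1.

E → then | P T; F → then | T E | X1 F; T → then | X2 Y1 | P X2 | E Y2; P → X1 X1 | X2 F; X1 → then; X2 → stmt; Y1 → X1 X1; Y2 → F X1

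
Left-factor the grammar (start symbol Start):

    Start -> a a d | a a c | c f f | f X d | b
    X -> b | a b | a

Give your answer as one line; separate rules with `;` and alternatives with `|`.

Start -> c f f | f X d | b | a a Start1; X -> b | a X1; Start1 -> d | c; X1 -> b | epsilon

Start has alternatives sharing prefix 'a a': factor to Start → a a Start1 with Start1 → d | c.
X has alternatives sharing prefix 'a': factor to X → a X1 with X1 → b | ε.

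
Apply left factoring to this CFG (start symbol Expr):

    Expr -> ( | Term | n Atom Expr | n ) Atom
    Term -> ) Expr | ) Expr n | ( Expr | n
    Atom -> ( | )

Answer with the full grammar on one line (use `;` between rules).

Expr -> ( | Term | n Expr1; Term -> ( Expr | n | ) Expr Term1; Atom -> ( | ); Expr1 -> Atom Expr | ) Atom; Term1 -> ε | n

Expr has alternatives sharing prefix 'n': factor to Expr → n Expr1 with Expr1 → Atom Expr | ) Atom.
Term has alternatives sharing prefix ') Expr': factor to Term → ) Expr Term1 with Term1 → ε | n.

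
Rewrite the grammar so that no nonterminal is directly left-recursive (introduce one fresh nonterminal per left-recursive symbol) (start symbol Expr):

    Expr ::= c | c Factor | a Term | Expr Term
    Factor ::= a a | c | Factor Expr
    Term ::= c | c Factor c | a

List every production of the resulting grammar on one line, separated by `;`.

Expr, Factor are directly left-recursive.
For Expr: α = {Term}, β = {c, c Factor, a Term}. Rewrite as Expr → β Expr1 and Expr1 → α Expr1 | ε.
For Factor: α = {Expr}, β = {a a, c}. Rewrite as Factor → β Factor1 and Factor1 → α Factor1 | ε.

Expr ::= c Expr1 | c Factor Expr1 | a Term Expr1; Factor ::= a a Factor1 | c Factor1; Term ::= c | c Factor c | a; Expr1 ::= Term Expr1 | epsilon; Factor1 ::= Expr Factor1 | epsilon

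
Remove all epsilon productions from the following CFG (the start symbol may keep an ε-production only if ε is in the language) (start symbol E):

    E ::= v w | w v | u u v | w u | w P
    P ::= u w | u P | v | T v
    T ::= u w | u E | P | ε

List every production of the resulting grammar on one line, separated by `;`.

The nullable symbols are {T}.
ε ∉ L(G), so no ε-production is kept.

E ::= v w | w v | u u v | w u | w P; P ::= u w | u P | v | T v; T ::= u w | u E | P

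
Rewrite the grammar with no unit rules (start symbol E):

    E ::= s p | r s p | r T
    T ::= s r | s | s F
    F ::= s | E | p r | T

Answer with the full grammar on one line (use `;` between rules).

Unit pairs: F ⇒* {E, T}.
For each unit pair (A, B), copy every non-unit production of B to A, then drop all unit productions.

E ::= s p | r s p | r T; T ::= s r | s | s F; F ::= s p | r s p | r T | s | p r | s r | s F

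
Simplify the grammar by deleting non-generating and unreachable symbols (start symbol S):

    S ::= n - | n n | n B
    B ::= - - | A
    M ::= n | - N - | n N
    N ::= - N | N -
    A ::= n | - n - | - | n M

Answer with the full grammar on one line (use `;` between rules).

Generating nonterminals: {A, B, M, S}.
Reachable from S after that: {A, B, M, S}.
Removed useless symbols: {N} and every production mentioning them.

S ::= n - | n n | n B; B ::= - - | A; M ::= n; A ::= n | - n - | - | n M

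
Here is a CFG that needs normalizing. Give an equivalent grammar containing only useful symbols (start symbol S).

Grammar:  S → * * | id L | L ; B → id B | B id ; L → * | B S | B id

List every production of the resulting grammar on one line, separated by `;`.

S → * * | id L | L; L → *

Generating nonterminals: {L, S}.
Reachable from S after that: {L, S}.
Removed useless symbols: {B} and every production mentioning them.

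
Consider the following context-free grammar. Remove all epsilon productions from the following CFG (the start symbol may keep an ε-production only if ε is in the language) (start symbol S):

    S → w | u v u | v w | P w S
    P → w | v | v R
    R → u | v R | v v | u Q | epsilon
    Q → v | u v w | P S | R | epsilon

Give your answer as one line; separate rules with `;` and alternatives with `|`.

S → w | u v u | v w | P w S; P → w | v | v R; R → u | v R | v | v v | u Q; Q → v | u v w | P S | R

The nullable symbols are {Q, R}.
ε ∉ L(G), so no ε-production is kept.
Expand every rule over subsets of its nullable positions: R → v R gives v R | v.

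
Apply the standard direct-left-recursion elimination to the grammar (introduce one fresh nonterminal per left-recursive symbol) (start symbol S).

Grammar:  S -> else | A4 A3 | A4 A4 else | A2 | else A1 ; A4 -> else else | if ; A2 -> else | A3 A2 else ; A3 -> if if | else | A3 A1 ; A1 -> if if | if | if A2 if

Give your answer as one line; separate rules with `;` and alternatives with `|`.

A3 is directly left-recursive.
For A3: α = {A1}, β = {if if, else}. Rewrite as A3 → β A3' and A3' → α A3' | ε.

S -> else | A4 A3 | A4 A4 else | A2 | else A1; A4 -> else else | if; A2 -> else | A3 A2 else; A3 -> if if A3' | else A3'; A1 -> if if | if | if A2 if; A3' -> A1 A3' | epsilon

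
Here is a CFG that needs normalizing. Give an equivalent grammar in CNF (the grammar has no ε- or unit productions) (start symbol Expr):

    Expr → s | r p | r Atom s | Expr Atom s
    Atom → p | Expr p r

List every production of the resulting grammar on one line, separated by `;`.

Expr → s | X1 X2 | X1 Y1 | Expr Y2; Atom → p | Expr Y3; X1 → r; X2 → p; X3 → s; Y1 → Atom X3; Y2 → Atom X3; Y3 → X2 X1

Introduce a nonterminal for each terminal appearing in a rule of length ≥ 2: X1 → r, X2 → p, X3 → s.
Binarize each right-hand side of length ≥ 3 by chaining fresh nonterminals (Y1, Y2, …): affected rules were Expr → X1 Atom X3; Expr → Expr Atom X3; Atom → Expr X2 X1.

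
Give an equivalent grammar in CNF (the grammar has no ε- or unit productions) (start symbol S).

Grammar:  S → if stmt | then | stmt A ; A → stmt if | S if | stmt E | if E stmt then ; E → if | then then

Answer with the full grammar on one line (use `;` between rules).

Introduce a nonterminal for each terminal appearing in a rule of length ≥ 2: X1 → if, X2 → stmt, X3 → then.
Binarize each right-hand side of length ≥ 3 by chaining fresh nonterminals (Y1, Y2, …): affected rules were A → X1 E X2 X3.

S → X1 X2 | then | X2 A; A → X2 X1 | S X1 | X2 E | X1 Y1; E → if | X3 X3; X1 → if; X2 → stmt; X3 → then; Y1 → E Y2; Y2 → X2 X3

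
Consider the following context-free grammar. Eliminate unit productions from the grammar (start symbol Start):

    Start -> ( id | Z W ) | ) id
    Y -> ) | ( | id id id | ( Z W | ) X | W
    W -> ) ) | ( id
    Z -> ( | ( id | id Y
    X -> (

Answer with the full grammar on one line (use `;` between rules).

Start -> ( id | Z W ) | ) id; Y -> ) ) | ( id | ) | ( | id id id | ( Z W | ) X; W -> ) ) | ( id; Z -> ( | ( id | id Y; X -> (

Unit pairs: Y ⇒* {W}.
Replace each nonterminal's rules with the union of the non-unit rules of every nonterminal it unit-derives.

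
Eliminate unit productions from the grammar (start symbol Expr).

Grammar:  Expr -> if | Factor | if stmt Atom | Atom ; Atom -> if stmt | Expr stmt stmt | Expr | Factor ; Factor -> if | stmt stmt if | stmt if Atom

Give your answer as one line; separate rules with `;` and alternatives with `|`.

Unit pairs: Atom ⇒* {Expr, Factor}; Expr ⇒* {Atom, Factor}.
For each unit pair (A, B), copy every non-unit production of B to A, then drop all unit productions.

Expr -> if stmt | Expr stmt stmt | if | stmt stmt if | stmt if Atom | if stmt Atom; Atom -> if stmt | Expr stmt stmt | if | stmt stmt if | stmt if Atom | if stmt Atom; Factor -> if | stmt stmt if | stmt if Atom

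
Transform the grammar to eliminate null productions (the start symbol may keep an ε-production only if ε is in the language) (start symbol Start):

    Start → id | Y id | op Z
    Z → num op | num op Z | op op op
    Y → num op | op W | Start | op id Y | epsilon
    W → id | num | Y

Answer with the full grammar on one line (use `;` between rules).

Start → id | Y id | op Z; Z → num op | num op Z | op op op; Y → num op | op W | op | Start | op id Y | op id; W → id | num | Y

Nullable set = {W, Y}.
ε ∉ L(G), so no ε-production is kept.
Expand every rule over subsets of its nullable positions: Y → op W gives op W | op. Y → op id Y gives op id Y | op id.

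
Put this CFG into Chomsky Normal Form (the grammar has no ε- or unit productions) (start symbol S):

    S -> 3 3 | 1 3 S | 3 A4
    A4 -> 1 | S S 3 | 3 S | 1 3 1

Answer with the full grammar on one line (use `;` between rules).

Introduce a nonterminal for each terminal appearing in a rule of length ≥ 2: X1 → 3, X2 → 1.
Binarize each right-hand side of length ≥ 3 by chaining fresh nonterminals (Y1, Y2, …): affected rules were S → X2 X1 S; A4 → S S X1; A4 → X2 X1 X2.

S -> X1 X1 | X2 Y1 | X1 A4; A4 -> 1 | S Y2 | X1 S | X2 Y3; X1 -> 3; X2 -> 1; Y1 -> X1 S; Y2 -> S X1; Y3 -> X1 X2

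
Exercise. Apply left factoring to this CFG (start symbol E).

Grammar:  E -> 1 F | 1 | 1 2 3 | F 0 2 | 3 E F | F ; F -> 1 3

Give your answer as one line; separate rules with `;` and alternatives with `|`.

E -> 3 E F | 1 E' | F E''; F -> 1 3; E' -> F | ε | 2 3; E'' -> 0 2 | ε

E has alternatives sharing prefix '1': factor to E → 1 E' with E' → F | ε | 2 3.
E has alternatives sharing prefix 'F': factor to E → F E'' with E'' → 0 2 | ε.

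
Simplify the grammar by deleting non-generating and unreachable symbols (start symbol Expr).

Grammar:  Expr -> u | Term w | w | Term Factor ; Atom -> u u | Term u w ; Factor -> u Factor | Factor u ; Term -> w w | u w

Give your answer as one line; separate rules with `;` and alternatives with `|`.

Generating nonterminals: {Atom, Expr, Term}.
Reachable from Expr after that: {Expr, Term}.
Removed useless symbols: {Atom, Factor} and every production mentioning them.

Expr -> u | Term w | w; Term -> w w | u w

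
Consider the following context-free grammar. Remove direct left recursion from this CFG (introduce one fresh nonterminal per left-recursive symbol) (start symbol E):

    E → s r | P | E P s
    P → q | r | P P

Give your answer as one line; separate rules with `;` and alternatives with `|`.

E → s r E' | P E'; P → q P' | r P'; E' → P s E' | eps; P' → P P' | eps

Directly left-recursive nonterminals: E, P.
For E: α = {P s}, β = {s r, P}. Rewrite as E → β E' and E' → α E' | ε.
For P: α = {P}, β = {q, r}. Rewrite as P → β P' and P' → α P' | ε.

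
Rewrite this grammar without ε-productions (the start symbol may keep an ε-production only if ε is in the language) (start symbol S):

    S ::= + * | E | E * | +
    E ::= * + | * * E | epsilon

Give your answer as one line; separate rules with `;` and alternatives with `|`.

The nullable symbols are {E, S}.
ε ∈ L(G) since S is nullable, so keep S → ε.
Add the nullable-subset variants: S → E * gives E * | *. E → * * E gives * * E | * *.

S ::= + * | E | E * | * | + | epsilon; E ::= * + | * * E | * *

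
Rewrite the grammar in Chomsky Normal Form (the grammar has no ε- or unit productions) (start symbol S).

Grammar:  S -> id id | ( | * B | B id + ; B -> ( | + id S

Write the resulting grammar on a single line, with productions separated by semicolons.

Introduce a nonterminal for each terminal appearing in a rule of length ≥ 2: X1 → id, X2 → *, X3 → +.
Binarize each right-hand side of length ≥ 3 by chaining fresh nonterminals (Y1, Y2, …): affected rules were S → B X1 X3; B → X3 X1 S.

S -> X1 X1 | ( | X2 B | B Y1; B -> ( | X3 Y2; X1 -> id; X2 -> *; X3 -> +; Y1 -> X1 X3; Y2 -> X1 S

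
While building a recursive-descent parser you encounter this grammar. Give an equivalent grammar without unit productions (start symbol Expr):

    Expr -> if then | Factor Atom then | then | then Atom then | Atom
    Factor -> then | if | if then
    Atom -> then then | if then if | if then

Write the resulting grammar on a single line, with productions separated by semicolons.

Expr -> then then | if then if | if then | Factor Atom then | then | then Atom then; Factor -> then | if | if then; Atom -> then then | if then if | if then

Unit pairs: Expr ⇒* {Atom}.
Replace each nonterminal's rules with the union of the non-unit rules of every nonterminal it unit-derives.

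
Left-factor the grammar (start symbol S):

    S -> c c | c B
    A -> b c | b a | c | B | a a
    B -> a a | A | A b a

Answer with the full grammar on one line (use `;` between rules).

S -> c S'; A -> c | B | a a | b A'; B -> a a | A B'; S' -> c | B; A' -> c | a; B' -> ε | b a

S has alternatives sharing prefix 'c': factor to S → c S' with S' → c | B.
A has alternatives sharing prefix 'b': factor to A → b A' with A' → c | a.
B has alternatives sharing prefix 'A': factor to B → A B' with B' → ε | b a.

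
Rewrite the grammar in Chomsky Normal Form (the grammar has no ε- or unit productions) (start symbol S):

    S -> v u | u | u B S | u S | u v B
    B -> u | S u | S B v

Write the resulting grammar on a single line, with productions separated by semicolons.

S -> X1 X2 | u | X2 Y1 | X2 S | X2 Y2; B -> u | S X2 | S Y3; X1 -> v; X2 -> u; Y1 -> B S; Y2 -> X1 B; Y3 -> B X1

Introduce a nonterminal for each terminal appearing in a rule of length ≥ 2: X1 → v, X2 → u.
Binarize each right-hand side of length ≥ 3 by chaining fresh nonterminals (Y1, Y2, …): affected rules were S → X2 B S; S → X2 X1 B; B → S B X1.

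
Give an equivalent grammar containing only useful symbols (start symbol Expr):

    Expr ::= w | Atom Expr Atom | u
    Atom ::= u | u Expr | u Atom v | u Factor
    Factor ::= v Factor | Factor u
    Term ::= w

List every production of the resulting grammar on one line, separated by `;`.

Generating nonterminals: {Atom, Expr, Term}.
Reachable from Expr after that: {Atom, Expr}.
Removed useless symbols: {Factor, Term} and every production mentioning them.

Expr ::= w | Atom Expr Atom | u; Atom ::= u | u Expr | u Atom v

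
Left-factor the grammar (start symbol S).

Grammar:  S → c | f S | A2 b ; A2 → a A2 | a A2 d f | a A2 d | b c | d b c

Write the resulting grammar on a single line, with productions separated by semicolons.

S → c | f S | A2 b; A2 → b c | d b c | a A2 A2'; A2' → ε | d A2''; A2'' → f | ε

A2 has alternatives sharing prefix 'a A2': factor to A2 → a A2 A2' with A2' → ε | d f | d.
A2' has alternatives sharing prefix 'd': factor to A2' → d A2'' with A2'' → f | ε.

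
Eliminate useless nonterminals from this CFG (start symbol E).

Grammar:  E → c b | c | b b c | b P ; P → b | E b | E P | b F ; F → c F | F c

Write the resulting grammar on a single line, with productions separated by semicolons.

Generating nonterminals: {E, P}.
Reachable from E after that: {E, P}.
Removed useless symbols: {F} and every production mentioning them.

E → c b | c | b b c | b P; P → b | E b | E P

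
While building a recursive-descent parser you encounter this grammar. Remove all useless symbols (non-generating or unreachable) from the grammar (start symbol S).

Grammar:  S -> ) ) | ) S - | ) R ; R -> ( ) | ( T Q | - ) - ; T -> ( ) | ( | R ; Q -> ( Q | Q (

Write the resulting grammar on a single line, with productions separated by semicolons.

Generating nonterminals: {R, S, T}.
Reachable from S after that: {R, S}.
Removed useless symbols: {Q, T} and every production mentioning them.

S -> ) ) | ) S - | ) R; R -> ( ) | - ) -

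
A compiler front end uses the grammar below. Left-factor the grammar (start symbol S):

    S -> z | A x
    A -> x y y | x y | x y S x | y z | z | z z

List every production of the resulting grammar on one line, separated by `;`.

A has alternatives sharing prefix 'x y': factor to A → x y A' with A' → y | ε | S x.
A has alternatives sharing prefix 'z': factor to A → z A'' with A'' → ε | z.

S -> z | A x; A -> y z | x y A' | z A''; A' -> y | ε | S x; A'' -> ε | z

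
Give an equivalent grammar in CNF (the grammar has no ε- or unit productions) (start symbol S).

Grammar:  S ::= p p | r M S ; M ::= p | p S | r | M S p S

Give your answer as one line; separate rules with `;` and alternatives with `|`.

Introduce a nonterminal for each terminal appearing in a rule of length ≥ 2: X1 → p, X2 → r.
Binarize each right-hand side of length ≥ 3 by chaining fresh nonterminals (Y1, Y2, …): affected rules were S → X2 M S; M → M S X1 S.

S ::= X1 X1 | X2 Y1; M ::= p | X1 S | r | M Y2; X1 ::= p; X2 ::= r; Y1 ::= M S; Y2 ::= S Y3; Y3 ::= X1 S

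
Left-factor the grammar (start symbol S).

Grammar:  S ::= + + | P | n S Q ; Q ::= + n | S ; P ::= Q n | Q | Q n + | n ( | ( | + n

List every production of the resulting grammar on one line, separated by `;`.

S ::= + + | P | n S Q; Q ::= + n | S; P ::= n ( | ( | + n | Q P'; P' ::= eps | n P''; P'' ::= eps | +

P has alternatives sharing prefix 'Q': factor to P → Q P' with P' → n | ε | n +.
P' has alternatives sharing prefix 'n': factor to P' → n P'' with P'' → ε | +.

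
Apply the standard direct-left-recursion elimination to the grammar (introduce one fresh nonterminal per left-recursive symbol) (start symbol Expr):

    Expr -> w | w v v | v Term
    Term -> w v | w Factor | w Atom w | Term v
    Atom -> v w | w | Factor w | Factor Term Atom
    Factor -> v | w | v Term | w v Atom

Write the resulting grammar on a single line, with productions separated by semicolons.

Term is directly left-recursive.
For Term: α = {v}, β = {w v, w Factor, w Atom w}. Rewrite as Term → β Term1 and Term1 → α Term1 | ε.

Expr -> w | w v v | v Term; Term -> w v Term1 | w Factor Term1 | w Atom w Term1; Atom -> v w | w | Factor w | Factor Term Atom; Factor -> v | w | v Term | w v Atom; Term1 -> v Term1 | ε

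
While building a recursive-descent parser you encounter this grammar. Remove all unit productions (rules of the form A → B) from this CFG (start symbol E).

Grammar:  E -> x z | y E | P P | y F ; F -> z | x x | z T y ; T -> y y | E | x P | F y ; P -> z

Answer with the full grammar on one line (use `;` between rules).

E -> x z | y E | P P | y F; F -> z | x x | z T y; T -> x z | y E | P P | y F | y y | x P | F y; P -> z

Unit pairs: T ⇒* {E}.
For each unit pair (A, B), copy every non-unit production of B to A, then drop all unit productions.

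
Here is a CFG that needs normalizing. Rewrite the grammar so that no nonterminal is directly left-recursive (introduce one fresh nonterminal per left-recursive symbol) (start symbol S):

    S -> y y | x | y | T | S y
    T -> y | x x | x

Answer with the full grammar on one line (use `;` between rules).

S -> y y S' | x S' | y S' | T S'; T -> y | x x | x; S' -> y S' | ε

Directly left-recursive nonterminal: S.
For S: α = {y}, β = {y y, x, y, T}. Rewrite as S → β S' and S' → α S' | ε.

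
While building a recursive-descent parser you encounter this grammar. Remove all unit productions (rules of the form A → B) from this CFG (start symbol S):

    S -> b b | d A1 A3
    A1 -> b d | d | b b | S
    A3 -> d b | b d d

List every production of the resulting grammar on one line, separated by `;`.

S -> b b | d A1 A3; A1 -> b d | d | b b | d A1 A3; A3 -> d b | b d d

Unit pairs: A1 ⇒* {S}.
For every A with A ⇒* B via unit rules, add B's non-unit alternatives to A; then delete every rule of the form X → Y.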